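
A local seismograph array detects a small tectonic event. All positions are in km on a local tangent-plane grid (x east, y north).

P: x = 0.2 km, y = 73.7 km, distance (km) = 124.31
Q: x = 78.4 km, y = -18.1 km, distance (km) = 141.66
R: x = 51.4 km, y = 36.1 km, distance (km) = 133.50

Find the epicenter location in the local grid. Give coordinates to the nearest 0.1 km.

Circle about each station: (x − 0.2)² + (y − 73.7)² = 124.31²; (x − 78.4)² + (y + 18.1)² = 141.66²; (x − 51.4)² + (y − 36.1)² = 133.50².
Subtracting the P equation from the Q and R equations removes the quadratic terms:
156.4 x − 183.6 y = -3572.14
102.4 x − 75.2 y = -3855.83
Solving the 2×2 system: x ≈ -62.4, y ≈ -33.7 km.

x ≈ -62.4 km, y ≈ -33.7 km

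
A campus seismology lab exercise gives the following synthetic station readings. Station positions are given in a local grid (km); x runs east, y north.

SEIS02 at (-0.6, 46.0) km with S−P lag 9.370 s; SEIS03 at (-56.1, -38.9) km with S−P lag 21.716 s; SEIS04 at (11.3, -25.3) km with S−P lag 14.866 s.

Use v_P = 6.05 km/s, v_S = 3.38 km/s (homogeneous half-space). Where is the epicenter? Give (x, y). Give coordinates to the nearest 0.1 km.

x ≈ 65.0 km, y ≈ 75.1 km

Distance from S−P lag: d = Δt · v_P v_S / (v_P − v_S) = Δt · (6.05·3.38)/(6.05−3.38) ≈ 7.6588·Δt.
So d_SEIS02 = 71.76, d_SEIS03 = 166.32, d_SEIS04 = 113.86 km.
Circle about each station: (x + 0.6)² + (y − 46.0)² = 71.76²; (x + 56.1)² + (y + 38.9)² = 166.32²; (x − 11.3)² + (y + 25.3)² = 113.86².
Subtracting pairs of circle equations eliminates x²+y² and gives linear equations (the radical axes):
-111.0 x − 169.8 y = -19968.78
23.8 x − 142.6 y = -9163.18
Solving the 2×2 system: x ≈ 65.0, y ≈ 75.1 km.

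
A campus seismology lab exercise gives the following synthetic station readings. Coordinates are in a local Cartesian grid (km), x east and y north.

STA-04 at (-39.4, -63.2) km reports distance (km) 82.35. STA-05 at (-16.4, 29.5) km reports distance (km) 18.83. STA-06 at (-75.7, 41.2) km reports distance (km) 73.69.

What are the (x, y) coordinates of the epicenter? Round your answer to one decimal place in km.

(-7.7, 12.8)

Circle about each station: (x + 39.4)² + (y + 63.2)² = 82.35²; (x + 16.4)² + (y − 29.5)² = 18.83²; (x + 75.7)² + (y − 41.2)² = 73.69².
Subtracting the STA-04 equation from the STA-05 and STA-06 equations removes the quadratic terms:
46.0 x + 185.4 y = 2019.56
-72.6 x + 208.8 y = 3232.64
Solving the 2×2 system: x ≈ -7.7, y ≈ 12.8 km.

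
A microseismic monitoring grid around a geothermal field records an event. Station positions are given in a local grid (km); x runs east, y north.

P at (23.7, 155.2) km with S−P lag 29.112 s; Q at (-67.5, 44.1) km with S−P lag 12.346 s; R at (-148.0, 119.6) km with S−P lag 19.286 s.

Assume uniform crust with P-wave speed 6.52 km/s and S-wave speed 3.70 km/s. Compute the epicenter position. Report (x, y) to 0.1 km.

-125.9 km east, -43.9 km north

Distance from S−P lag: d = Δt · v_P v_S / (v_P − v_S) = Δt · (6.52·3.70)/(6.52−3.70) ≈ 8.5546·Δt.
So d_P = 249.04, d_Q = 105.62, d_R = 164.98 km.
Circle about each station: (x − 23.7)² + (y − 155.2)² = 249.04²; (x + 67.5)² + (y − 44.1)² = 105.62²; (x + 148.0)² + (y − 119.6)² = 164.98².
Subtracting pairs of circle equations eliminates x²+y² and gives linear equations (the radical axes):
-182.4 x − 222.2 y = 32717.67
-343.4 x − 71.2 y = 46361.95
Solving the 2×2 system: x ≈ -125.9, y ≈ -43.9 km.
Check against P (with the unrounded x, y): √((x − 23.7)²+(y − 155.2)²) = 249.04 ≈ 249.04 km. ✓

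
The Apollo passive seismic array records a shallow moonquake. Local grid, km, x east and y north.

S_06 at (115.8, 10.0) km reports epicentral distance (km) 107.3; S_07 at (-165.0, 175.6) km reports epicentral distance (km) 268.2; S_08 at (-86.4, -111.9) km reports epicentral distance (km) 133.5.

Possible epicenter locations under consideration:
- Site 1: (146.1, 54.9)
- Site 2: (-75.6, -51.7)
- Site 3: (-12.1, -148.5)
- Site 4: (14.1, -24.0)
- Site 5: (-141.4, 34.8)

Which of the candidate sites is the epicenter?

For each candidate, compare |candidate − station| to the reported distance:
Site 1: residuals S_06 53.1, S_07 65.5, S_08 152.6 → max 152.6 km
Site 2: residuals S_06 93.8, S_07 24.0, S_08 72.3 → max 93.8 km
Site 3: residuals S_06 96.4, S_07 90.2, S_08 50.7 → max 96.4 km
Site 4: residuals S_06 0.1, S_07 0.0, S_08 0.0 → max 0.1 km
Site 5: residuals S_06 151.1, S_07 125.4, S_08 23.2 → max 151.1 km
Only Site 4 has all residuals ≈ 0.

Site 4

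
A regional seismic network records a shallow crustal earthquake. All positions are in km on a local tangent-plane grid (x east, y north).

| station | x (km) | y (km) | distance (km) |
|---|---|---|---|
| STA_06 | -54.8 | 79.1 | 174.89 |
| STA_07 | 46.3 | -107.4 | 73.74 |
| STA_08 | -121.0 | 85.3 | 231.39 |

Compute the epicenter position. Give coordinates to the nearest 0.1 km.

Circle about each station: (x + 54.8)² + (y − 79.1)² = 174.89²; (x − 46.3)² + (y + 107.4)² = 73.74²; (x + 121.0)² + (y − 85.3)² = 231.39².
Subtracting pairs of circle equations eliminates x²+y² and gives linear equations (the radical axes):
202.2 x − 373.0 y = 29567.52
-132.4 x + 12.4 y = -10297.58
Solving the 2×2 system: x ≈ 74.1, y ≈ -39.1 km.

x ≈ 74.1 km, y ≈ -39.1 km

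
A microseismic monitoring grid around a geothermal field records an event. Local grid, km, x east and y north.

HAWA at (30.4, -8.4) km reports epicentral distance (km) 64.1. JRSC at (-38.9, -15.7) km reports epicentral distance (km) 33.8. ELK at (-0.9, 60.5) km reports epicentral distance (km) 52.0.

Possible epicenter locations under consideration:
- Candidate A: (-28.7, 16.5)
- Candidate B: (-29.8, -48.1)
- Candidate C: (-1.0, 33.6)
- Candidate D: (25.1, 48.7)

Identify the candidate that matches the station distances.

For each candidate, compare |candidate − station| to the reported distance:
Candidate A: residuals HAWA 0.0, JRSC 0.0, ELK 0.0 → max 0.0 km
Candidate B: residuals HAWA 8.0, JRSC 0.1, ELK 60.4 → max 60.4 km
Candidate C: residuals HAWA 11.7, JRSC 28.4, ELK 25.1 → max 28.4 km
Candidate D: residuals HAWA 6.8, JRSC 57.0, ELK 23.4 → max 57.0 km
Only Candidate A has all residuals ≈ 0.

Candidate A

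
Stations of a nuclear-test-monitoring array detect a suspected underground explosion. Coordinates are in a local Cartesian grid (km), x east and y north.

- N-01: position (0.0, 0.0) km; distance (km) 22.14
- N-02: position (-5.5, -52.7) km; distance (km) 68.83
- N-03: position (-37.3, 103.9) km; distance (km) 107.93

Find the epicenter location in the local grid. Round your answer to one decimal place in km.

x ≈ 18.8 km, y ≈ 11.7 km

Circle about each station: x² + y² = 22.14²; (x + 5.5)² + (y + 52.7)² = 68.83²; (x + 37.3)² + (y − 103.9)² = 107.93².
Subtracting the N-01 equation from the N-02 and N-03 equations removes the quadratic terms:
-11.0 x − 105.4 y = -1439.85
-74.6 x + 207.8 y = 1027.79
Solving the 2×2 system: x ≈ 18.8, y ≈ 11.7 km.
Check against N-01 (with the unrounded x, y): √(x²+y²) = 22.15 ≈ 22.14 km. ✓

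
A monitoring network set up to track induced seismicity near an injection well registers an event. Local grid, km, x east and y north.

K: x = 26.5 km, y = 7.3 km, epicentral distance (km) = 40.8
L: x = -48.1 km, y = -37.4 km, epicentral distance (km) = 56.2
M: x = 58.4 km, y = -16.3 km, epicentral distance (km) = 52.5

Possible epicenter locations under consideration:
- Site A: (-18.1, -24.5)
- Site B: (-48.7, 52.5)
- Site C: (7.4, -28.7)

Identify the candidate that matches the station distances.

For each candidate, compare |candidate − station| to the reported distance:
Site A: residuals K 14.0, L 23.5, M 24.4 → max 24.4 km
Site B: residuals K 46.9, L 33.7, M 74.8 → max 74.8 km
Site C: residuals K 0.0, L 0.0, M 0.0 → max 0.0 km
Only Site C has all residuals ≈ 0.

Site C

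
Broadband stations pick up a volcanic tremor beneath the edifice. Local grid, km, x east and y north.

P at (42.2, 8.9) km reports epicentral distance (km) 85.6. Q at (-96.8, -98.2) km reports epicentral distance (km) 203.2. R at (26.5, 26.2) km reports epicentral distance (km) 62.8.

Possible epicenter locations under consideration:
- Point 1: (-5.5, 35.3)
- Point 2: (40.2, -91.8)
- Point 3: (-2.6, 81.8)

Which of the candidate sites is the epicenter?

For each candidate, compare |candidate − station| to the reported distance:
Point 1: residuals P 31.1, Q 41.5, R 29.5 → max 41.5 km
Point 2: residuals P 15.1, Q 66.1, R 56.0 → max 66.1 km
Point 3: residuals P 0.0, Q 0.0, R 0.0 → max 0.0 km
Only Point 3 has all residuals ≈ 0.

Point 3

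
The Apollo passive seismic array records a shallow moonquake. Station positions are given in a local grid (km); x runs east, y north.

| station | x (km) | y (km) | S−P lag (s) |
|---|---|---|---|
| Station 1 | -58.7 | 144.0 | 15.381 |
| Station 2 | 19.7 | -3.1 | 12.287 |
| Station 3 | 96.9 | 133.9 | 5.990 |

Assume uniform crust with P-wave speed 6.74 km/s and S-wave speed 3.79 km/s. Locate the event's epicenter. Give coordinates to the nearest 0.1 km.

Distance from S−P lag: d = Δt · v_P v_S / (v_P − v_S) = Δt · (6.74·3.79)/(6.74−3.79) ≈ 8.6592·Δt.
So d_Station 1 = 133.19, d_Station 2 = 106.40, d_Station 3 = 51.87 km.
Circle about each station: (x + 58.7)² + (y − 144.0)² = 133.19²; (x − 19.7)² + (y + 3.1)² = 106.40²; (x − 96.9)² + (y − 133.9)² = 51.87².
Subtracting the Station 1 equation from the Station 2 and Station 3 equations removes the quadratic terms:
156.8 x − 294.2 y = -17365.37
311.2 x − 20.2 y = 18186.21
Solving the 2×2 system: x ≈ 64.5, y ≈ 93.4 km.

(64.5, 93.4)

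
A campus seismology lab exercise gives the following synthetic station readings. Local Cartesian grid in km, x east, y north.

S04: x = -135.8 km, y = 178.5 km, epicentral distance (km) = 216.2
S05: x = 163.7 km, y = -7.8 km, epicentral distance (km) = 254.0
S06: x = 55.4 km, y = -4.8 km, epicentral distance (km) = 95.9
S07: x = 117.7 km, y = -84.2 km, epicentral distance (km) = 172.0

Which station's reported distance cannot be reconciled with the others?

S05

Solve using three stations at a time. Using S04, S06, S07 (subtract circle equations pairwise → linear system) gives (x, y) ≈ (-40.2, -15.6).
Distances from that point to each station vs reported:
  S04: calculated 216.3 vs reported 216.2 → residual 0.1 km
  S05: calculated 204.1 vs reported 254.0 → residual 49.9 km
  S06: calculated 96.2 vs reported 95.9 → residual 0.3 km
  S07: calculated 172.2 vs reported 172.0 → residual 0.2 km
S04, S06, S07 are mutually consistent (residuals ≈ 0); S05 is off by 49.9 km.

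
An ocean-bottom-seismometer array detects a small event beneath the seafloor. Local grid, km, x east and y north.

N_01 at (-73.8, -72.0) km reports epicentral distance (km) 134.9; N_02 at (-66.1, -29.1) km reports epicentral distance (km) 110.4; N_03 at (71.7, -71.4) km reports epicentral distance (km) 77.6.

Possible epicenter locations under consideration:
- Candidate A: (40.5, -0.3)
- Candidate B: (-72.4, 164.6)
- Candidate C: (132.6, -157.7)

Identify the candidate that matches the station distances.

For each candidate, compare |candidate − station| to the reported distance:
Candidate A: residuals N_01 0.0, N_02 0.0, N_03 0.0 → max 0.0 km
Candidate B: residuals N_01 101.7, N_02 83.4, N_03 198.9 → max 198.9 km
Candidate C: residuals N_01 88.6, N_02 126.3, N_03 28.0 → max 126.3 km
Only Candidate A has all residuals ≈ 0.

Candidate A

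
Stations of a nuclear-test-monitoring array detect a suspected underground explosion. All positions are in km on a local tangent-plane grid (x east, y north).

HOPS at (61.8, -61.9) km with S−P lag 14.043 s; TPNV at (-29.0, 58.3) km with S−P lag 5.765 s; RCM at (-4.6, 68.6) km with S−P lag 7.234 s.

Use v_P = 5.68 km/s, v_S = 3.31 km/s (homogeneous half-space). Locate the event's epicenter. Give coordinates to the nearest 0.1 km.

(-20.3, 13.4)

Distance from S−P lag: d = Δt · v_P v_S / (v_P − v_S) = Δt · (5.68·3.31)/(5.68−3.31) ≈ 7.9328·Δt.
So d_HOPS = 111.40, d_TPNV = 45.73, d_RCM = 57.39 km.
Circle about each station: (x − 61.8)² + (y + 61.9)² = 111.40²; (x + 29.0)² + (y − 58.3)² = 45.73²; (x + 4.6)² + (y − 68.6)² = 57.39².
Subtracting the HOPS equation from the TPNV and RCM equations removes the quadratic terms:
-181.6 x + 240.4 y = 6907.77
-132.8 x + 261.0 y = 6192.62
Solving the 2×2 system: x ≈ -20.3, y ≈ 13.4 km.
Check against HOPS (with the unrounded x, y): √((x − 61.8)²+(y + 61.9)²) = 111.40 ≈ 111.40 km. ✓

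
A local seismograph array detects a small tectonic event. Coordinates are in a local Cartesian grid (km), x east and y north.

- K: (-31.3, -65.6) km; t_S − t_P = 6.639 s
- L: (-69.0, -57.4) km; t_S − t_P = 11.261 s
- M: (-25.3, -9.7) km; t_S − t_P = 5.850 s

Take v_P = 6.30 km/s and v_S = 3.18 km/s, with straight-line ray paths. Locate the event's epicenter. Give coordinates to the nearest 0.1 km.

Distance from S−P lag: d = Δt · v_P v_S / (v_P − v_S) = Δt · (6.30·3.18)/(6.30−3.18) ≈ 6.4212·Δt.
So d_K = 42.63, d_L = 72.31, d_M = 37.56 km.
Circle about each station: (x + 31.3)² + (y + 65.6)² = 42.63²; (x + 69.0)² + (y + 57.4)² = 72.31²; (x + 25.3)² + (y + 9.7)² = 37.56².
Subtracting the K equation from the L and M equations removes the quadratic terms:
-75.4 x + 16.4 y = -638.71
12.0 x + 111.8 y = -4142.31
Solving the 2×2 system: x ≈ 0.4, y ≈ -37.1 km.
Check against K (with the unrounded x, y): √((x + 31.3)²+(y + 65.6)²) = 42.63 ≈ 42.63 km. ✓

(0.4, -37.1)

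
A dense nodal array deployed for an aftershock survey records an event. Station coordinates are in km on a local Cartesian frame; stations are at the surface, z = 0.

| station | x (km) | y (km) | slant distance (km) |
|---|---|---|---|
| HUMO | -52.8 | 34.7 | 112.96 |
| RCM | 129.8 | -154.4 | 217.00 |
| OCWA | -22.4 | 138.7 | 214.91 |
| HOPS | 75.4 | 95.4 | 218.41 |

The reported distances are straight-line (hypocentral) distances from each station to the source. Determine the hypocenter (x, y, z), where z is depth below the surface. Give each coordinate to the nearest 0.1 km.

Each station gives a sphere (x−x_i)² + (y−y_i)² + z² = d_i² (stations at z=0).
Subtracting the HUMO sphere from RCM and OCWA: z² cancels, leaving linear equations in x and y:
365.2 x − 378.2 y = 2366.43
60.8 x + 208.0 y = -17678.83
Solving: x ≈ -62.593, y ≈ -66.698 km (keep extra digits for the depth step; rounded: -62.6, -66.7).
Then from the HUMO sphere: z² = 112.96² − (x + 52.8)² − (y − 34.7)² with x = -62.593, y = -66.698, so z ≈ 48.811 ≈ 48.8 km.

(-62.6, -66.7, 48.8)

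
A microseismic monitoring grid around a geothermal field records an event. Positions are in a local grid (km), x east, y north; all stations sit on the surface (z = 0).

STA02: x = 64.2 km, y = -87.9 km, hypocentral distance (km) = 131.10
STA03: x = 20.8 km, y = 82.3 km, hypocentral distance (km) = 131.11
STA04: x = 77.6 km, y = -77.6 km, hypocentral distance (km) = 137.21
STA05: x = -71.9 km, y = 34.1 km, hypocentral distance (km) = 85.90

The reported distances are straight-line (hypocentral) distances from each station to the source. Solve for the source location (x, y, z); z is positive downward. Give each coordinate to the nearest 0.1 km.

(-36.3, -22.9, 53.5)

Each station gives a sphere (x−x_i)² + (y−y_i)² + z² = d_i² (stations at z=0).
Subtracting the STA02 sphere from STA03 and STA04: z² cancels, leaving linear equations in x and y:
-86.8 x + 340.4 y = -4644.74
26.8 x + 20.6 y = -1443.90
Solving: x ≈ -36.278, y ≈ -22.896 km (keep extra digits for the depth step; rounded: -36.3, -22.9).
Then from the STA02 sphere: z² = 131.10² − (x − 64.2)² − (y + 87.9)² with x = -36.278, y = -22.896, so z ≈ 53.534 ≈ 53.5 km.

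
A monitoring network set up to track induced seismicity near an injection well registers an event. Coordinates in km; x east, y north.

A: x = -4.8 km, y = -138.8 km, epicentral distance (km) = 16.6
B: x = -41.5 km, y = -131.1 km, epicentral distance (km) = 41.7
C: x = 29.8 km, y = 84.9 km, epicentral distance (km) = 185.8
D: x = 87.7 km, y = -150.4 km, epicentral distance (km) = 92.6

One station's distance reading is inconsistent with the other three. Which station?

C

Solve using three stations at a time. Using A, B, D (subtract circle equations pairwise → linear system) gives (x, y) ≈ (-0.7, -122.9).
Distances from that point to each station vs reported:
  A: calculated 16.4 vs reported 16.6 → residual 0.2 km
  B: calculated 41.6 vs reported 41.7 → residual 0.1 km
  C: calculated 210.1 vs reported 185.8 → residual 24.3 km
  D: calculated 92.6 vs reported 92.6 → residual 0.0 km
A, B, D are mutually consistent (residuals ≈ 0); C is off by 24.3 km.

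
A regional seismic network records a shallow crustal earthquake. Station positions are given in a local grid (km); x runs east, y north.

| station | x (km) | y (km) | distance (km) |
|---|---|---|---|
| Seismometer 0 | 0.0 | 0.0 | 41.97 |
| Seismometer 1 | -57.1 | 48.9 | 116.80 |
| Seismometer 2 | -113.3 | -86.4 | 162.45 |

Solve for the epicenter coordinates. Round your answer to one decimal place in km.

Circle about each station: x² + y² = 41.97²; (x + 57.1)² + (y − 48.9)² = 116.80²; (x + 113.3)² + (y + 86.4)² = 162.45².
Subtracting pairs of circle equations eliminates x²+y² and gives linear equations (the radical axes):
-114.2 x + 97.8 y = -6229.14
-226.6 x − 172.8 y = -4326.67
Solving the 2×2 system: x ≈ 35.8, y ≈ -21.9 km.

x ≈ 35.8 km, y ≈ -21.9 km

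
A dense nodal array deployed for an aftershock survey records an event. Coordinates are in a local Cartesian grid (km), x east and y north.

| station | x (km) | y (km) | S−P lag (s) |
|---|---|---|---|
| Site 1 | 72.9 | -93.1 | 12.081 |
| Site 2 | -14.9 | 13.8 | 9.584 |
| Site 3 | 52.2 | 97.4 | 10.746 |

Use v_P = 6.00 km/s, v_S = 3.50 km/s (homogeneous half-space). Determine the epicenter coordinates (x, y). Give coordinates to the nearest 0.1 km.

(65.4, 8.1)

Distance from S−P lag: d = Δt · v_P v_S / (v_P − v_S) = Δt · (6.00·3.50)/(6.00−3.50) ≈ 8.4000·Δt.
So d_Site 1 = 101.48, d_Site 2 = 80.51, d_Site 3 = 90.27 km.
Circle about each station: (x − 72.9)² + (y + 93.1)² = 101.48²; (x + 14.9)² + (y − 13.8)² = 80.51²; (x − 52.2)² + (y − 97.4)² = 90.27².
Subtracting the Site 1 equation from the Site 2 and Site 3 equations removes the quadratic terms:
-175.6 x + 213.8 y = -9753.24
-41.4 x + 381.0 y = 379.10
Solving the 2×2 system: x ≈ 65.4, y ≈ 8.1 km.
Check against Site 1 (with the unrounded x, y): √((x − 72.9)²+(y + 93.1)²) = 101.48 ≈ 101.48 km. ✓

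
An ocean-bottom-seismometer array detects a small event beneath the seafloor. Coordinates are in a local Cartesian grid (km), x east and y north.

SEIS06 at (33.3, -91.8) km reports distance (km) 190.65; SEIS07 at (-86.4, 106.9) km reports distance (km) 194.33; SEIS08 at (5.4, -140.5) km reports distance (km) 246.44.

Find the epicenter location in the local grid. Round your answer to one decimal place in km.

(106.6, 84.2)

Circle about each station: (x − 33.3)² + (y + 91.8)² = 190.65²; (x + 86.4)² + (y − 106.9)² = 194.33²; (x − 5.4)² + (y + 140.5)² = 246.44².
Subtracting the SEIS06 equation from the SEIS07 and SEIS08 equations removes the quadratic terms:
-239.4 x + 397.4 y = 7939.71
-55.8 x − 97.4 y = -14151.97
Solving the 2×2 system: x ≈ 106.6, y ≈ 84.2 km.
Check against SEIS06 (with the unrounded x, y): √((x − 33.3)²+(y + 91.8)²) = 190.67 ≈ 190.65 km. ✓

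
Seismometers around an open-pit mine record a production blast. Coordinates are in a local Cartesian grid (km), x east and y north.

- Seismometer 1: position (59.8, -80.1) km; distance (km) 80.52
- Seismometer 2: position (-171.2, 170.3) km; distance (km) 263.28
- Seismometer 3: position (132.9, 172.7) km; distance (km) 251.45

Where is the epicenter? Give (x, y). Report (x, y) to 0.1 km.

Circle about each station: (x − 59.8)² + (y + 80.1)² = 80.52²; (x + 171.2)² + (y − 170.3)² = 263.28²; (x − 132.9)² + (y − 172.7)² = 251.45².
Subtracting the Seismometer 1 equation from the Seismometer 2 and Seismometer 3 equations removes the quadratic terms:
-462.0 x + 500.8 y = -14513.41
146.2 x + 505.6 y = -19247.98
Solving the 2×2 system: x ≈ -7.5, y ≈ -35.9 km.

x ≈ -7.5 km, y ≈ -35.9 km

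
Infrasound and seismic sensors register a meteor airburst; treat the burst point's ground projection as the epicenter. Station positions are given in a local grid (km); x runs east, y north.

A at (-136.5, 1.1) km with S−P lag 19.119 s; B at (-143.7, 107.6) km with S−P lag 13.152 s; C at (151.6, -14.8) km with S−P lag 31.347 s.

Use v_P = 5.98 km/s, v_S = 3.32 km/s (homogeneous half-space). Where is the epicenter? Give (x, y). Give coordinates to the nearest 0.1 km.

Distance from S−P lag: d = Δt · v_P v_S / (v_P − v_S) = Δt · (5.98·3.32)/(5.98−3.32) ≈ 7.4638·Δt.
So d_A = 142.70, d_B = 98.16, d_C = 233.97 km.
Circle about each station: (x + 136.5)² + (y − 1.1)² = 142.70²; (x + 143.7)² + (y − 107.6)² = 98.16²; (x − 151.6)² + (y + 14.8)² = 233.97².
Subtracting pairs of circle equations eliminates x²+y² and gives linear equations (the radical axes):
-14.4 x + 213.0 y = 24321.89
576.2 x − 31.8 y = -29810.53
Solving the 2×2 system: x ≈ -45.6, y ≈ 111.1 km.

x ≈ -45.6 km, y ≈ 111.1 km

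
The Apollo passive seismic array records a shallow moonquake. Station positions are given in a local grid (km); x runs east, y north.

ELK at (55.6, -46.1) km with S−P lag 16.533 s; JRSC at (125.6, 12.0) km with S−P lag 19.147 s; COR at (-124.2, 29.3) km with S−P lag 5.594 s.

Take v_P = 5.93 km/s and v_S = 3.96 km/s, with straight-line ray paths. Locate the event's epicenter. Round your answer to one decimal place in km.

x ≈ -90.1 km, y ≈ 86.6 km

Distance from S−P lag: d = Δt · v_P v_S / (v_P − v_S) = Δt · (5.93·3.96)/(5.93−3.96) ≈ 11.9202·Δt.
So d_ELK = 197.08, d_JRSC = 228.24, d_COR = 66.68 km.
Circle about each station: (x − 55.6)² + (y + 46.1)² = 197.08²; (x − 125.6)² + (y − 12.0)² = 228.24²; (x + 124.2)² + (y − 29.3)² = 66.68².
Subtracting the ELK equation from the JRSC and COR equations removes the quadratic terms:
140.0 x + 116.2 y = -2550.18
-359.6 x + 150.8 y = 45461.86
Solving the 2×2 system: x ≈ -90.1, y ≈ 86.6 km.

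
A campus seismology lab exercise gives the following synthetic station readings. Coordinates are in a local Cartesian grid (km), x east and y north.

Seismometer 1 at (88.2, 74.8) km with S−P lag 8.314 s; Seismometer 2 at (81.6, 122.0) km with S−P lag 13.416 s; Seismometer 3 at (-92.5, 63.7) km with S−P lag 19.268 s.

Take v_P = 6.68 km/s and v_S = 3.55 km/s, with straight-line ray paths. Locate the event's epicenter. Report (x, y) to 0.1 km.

48.5 km east, 25.9 km north

Distance from S−P lag: d = Δt · v_P v_S / (v_P − v_S) = Δt · (6.68·3.55)/(6.68−3.55) ≈ 7.5764·Δt.
So d_Seismometer 1 = 62.99, d_Seismometer 2 = 101.64, d_Seismometer 3 = 145.98 km.
Circle about each station: (x − 88.2)² + (y − 74.8)² = 62.99²; (x − 81.6)² + (y − 122.0)² = 101.64²; (x + 92.5)² + (y − 63.7)² = 145.98².
Subtracting the Seismometer 1 equation from the Seismometer 2 and Seismometer 3 equations removes the quadratic terms:
-13.2 x + 94.4 y = 1805.33
-361.4 x − 22.2 y = -18102.76
Solving the 2×2 system: x ≈ 48.5, y ≈ 25.9 km.
Check against Seismometer 1 (with the unrounded x, y): √((x − 88.2)²+(y − 74.8)²) = 62.98 ≈ 62.99 km. ✓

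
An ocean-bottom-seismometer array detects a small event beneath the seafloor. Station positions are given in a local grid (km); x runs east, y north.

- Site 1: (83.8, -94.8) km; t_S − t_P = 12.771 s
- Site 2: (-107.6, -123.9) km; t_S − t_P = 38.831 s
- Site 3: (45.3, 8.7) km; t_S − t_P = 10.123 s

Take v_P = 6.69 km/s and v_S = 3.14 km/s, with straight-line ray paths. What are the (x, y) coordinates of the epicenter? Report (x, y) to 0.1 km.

x ≈ 97.6 km, y ≈ -20.5 km

Distance from S−P lag: d = Δt · v_P v_S / (v_P − v_S) = Δt · (6.69·3.14)/(6.69−3.14) ≈ 5.9174·Δt.
So d_Site 1 = 75.57, d_Site 2 = 229.78, d_Site 3 = 59.90 km.
Circle about each station: (x − 83.8)² + (y + 94.8)² = 75.57²; (x + 107.6)² + (y + 123.9)² = 229.78²; (x − 45.3)² + (y − 8.7)² = 59.90².
Subtracting pairs of circle equations eliminates x²+y² and gives linear equations (the radical axes):
-382.8 x − 58.2 y = -36168.53
-77.0 x + 207.0 y = -11758.89
Solving the 2×2 system: x ≈ 97.6, y ≈ -20.5 km.
Check against Site 1 (with the unrounded x, y): √((x − 83.8)²+(y + 94.8)²) = 75.57 ≈ 75.57 km. ✓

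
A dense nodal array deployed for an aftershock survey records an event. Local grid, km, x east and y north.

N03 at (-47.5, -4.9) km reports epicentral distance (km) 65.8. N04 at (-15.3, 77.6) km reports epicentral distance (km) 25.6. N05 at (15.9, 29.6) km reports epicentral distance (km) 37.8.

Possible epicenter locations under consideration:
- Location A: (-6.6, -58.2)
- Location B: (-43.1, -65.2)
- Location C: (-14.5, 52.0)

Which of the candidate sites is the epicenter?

For each candidate, compare |candidate − station| to the reported distance:
Location A: residuals N03 1.4, N04 110.5, N05 52.8 → max 110.5 km
Location B: residuals N03 5.3, N04 119.9, N05 73.9 → max 119.9 km
Location C: residuals N03 0.0, N04 0.0, N05 0.0 → max 0.0 km
Only Location C has all residuals ≈ 0.

Location C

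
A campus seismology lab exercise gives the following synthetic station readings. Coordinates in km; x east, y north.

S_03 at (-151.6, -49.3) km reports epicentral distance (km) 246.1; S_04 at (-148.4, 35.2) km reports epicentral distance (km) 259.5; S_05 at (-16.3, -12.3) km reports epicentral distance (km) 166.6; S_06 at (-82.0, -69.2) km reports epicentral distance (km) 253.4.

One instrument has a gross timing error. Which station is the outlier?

S_03

Solve using three stations at a time. Using S_04, S_05, S_06 (subtract circle equations pairwise → linear system) gives (x, y) ≈ (101.4, 105.8).
Distances from that point to each station vs reported:
  S_03: calculated 296.7 vs reported 246.1 → residual 50.6 km
  S_04: calculated 259.6 vs reported 259.5 → residual 0.1 km
  S_05: calculated 166.7 vs reported 166.6 → residual 0.1 km
  S_06: calculated 253.5 vs reported 253.4 → residual 0.1 km
S_04, S_05, S_06 are mutually consistent (residuals ≈ 0); S_03 is off by 50.6 km.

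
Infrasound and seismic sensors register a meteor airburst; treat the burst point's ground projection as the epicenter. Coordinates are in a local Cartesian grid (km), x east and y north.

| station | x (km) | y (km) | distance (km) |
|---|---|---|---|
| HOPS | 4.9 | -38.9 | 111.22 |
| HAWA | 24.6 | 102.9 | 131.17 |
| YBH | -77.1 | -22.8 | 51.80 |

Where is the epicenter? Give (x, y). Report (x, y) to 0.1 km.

-83.5 km east, 28.6 km north

Circle about each station: (x − 4.9)² + (y + 38.9)² = 111.22²; (x − 24.6)² + (y − 102.9)² = 131.17²; (x + 77.1)² + (y + 22.8)² = 51.80².
Subtracting pairs of circle equations eliminates x²+y² and gives linear equations (the radical axes):
39.4 x + 283.6 y = 4820.67
-164.0 x + 32.2 y = 14613.68
Solving the 2×2 system: x ≈ -83.5, y ≈ 28.6 km.
Check against HOPS (with the unrounded x, y): √((x − 4.9)²+(y + 38.9)²) = 111.22 ≈ 111.22 km. ✓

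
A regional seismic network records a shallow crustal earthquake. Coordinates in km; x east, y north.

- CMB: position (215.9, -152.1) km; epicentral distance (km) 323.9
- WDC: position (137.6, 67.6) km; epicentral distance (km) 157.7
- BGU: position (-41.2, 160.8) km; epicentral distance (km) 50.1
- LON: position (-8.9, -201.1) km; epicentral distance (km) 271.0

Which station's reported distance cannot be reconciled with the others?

Solve using three stations at a time. Using CMB, WDC, LON (subtract circle equations pairwise → linear system) gives (x, y) ≈ (-20.2, 69.7).
Distances from that point to each station vs reported:
  CMB: calculated 323.9 vs reported 323.9 → residual 0.0 km
  WDC: calculated 157.8 vs reported 157.7 → residual 0.1 km
  BGU: calculated 93.5 vs reported 50.1 → residual 43.4 km
  LON: calculated 271.1 vs reported 271.0 → residual 0.1 km
CMB, WDC, LON are mutually consistent (residuals ≈ 0); BGU is off by 43.4 km.

BGU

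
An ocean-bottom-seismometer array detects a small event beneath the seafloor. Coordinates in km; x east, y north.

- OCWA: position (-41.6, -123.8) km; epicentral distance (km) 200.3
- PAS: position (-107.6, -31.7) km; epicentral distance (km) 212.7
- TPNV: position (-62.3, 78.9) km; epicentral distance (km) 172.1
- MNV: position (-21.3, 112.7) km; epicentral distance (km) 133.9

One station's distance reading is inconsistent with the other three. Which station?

MNV

Solve using three stations at a time. Using OCWA, PAS, TPNV (subtract circle equations pairwise → linear system) gives (x, y) ≈ (99.0, 18.9).
Distances from that point to each station vs reported:
  OCWA: calculated 200.3 vs reported 200.3 → residual 0.0 km
  PAS: calculated 212.7 vs reported 212.7 → residual 0.0 km
  TPNV: calculated 172.1 vs reported 172.1 → residual 0.0 km
  MNV: calculated 152.6 vs reported 133.9 → residual 18.7 km
OCWA, PAS, TPNV are mutually consistent (residuals ≈ 0); MNV is off by 18.7 km.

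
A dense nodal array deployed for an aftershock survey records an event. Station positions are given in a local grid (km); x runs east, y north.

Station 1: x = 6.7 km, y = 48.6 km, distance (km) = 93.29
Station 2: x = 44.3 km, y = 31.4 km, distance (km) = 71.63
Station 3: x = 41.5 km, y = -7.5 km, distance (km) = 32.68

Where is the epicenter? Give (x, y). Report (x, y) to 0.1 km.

Circle about each station: (x − 6.7)² + (y − 48.6)² = 93.29²; (x − 44.3)² + (y − 31.4)² = 71.63²; (x − 41.5)² + (y + 7.5)² = 32.68².
Subtracting pairs of circle equations eliminates x²+y² and gives linear equations (the radical axes):
75.2 x − 34.4 y = 4113.77
69.6 x − 112.2 y = 7006.69
Solving the 2×2 system: x ≈ 36.5, y ≈ -39.8 km.

36.5 km east, -39.8 km north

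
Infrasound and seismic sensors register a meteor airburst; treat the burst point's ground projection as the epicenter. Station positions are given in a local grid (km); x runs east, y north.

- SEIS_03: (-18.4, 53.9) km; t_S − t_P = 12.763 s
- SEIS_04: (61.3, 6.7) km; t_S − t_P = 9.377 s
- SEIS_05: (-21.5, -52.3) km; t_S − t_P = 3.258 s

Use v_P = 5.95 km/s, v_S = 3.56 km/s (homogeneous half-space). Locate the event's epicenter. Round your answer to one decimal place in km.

Distance from S−P lag: d = Δt · v_P v_S / (v_P − v_S) = Δt · (5.95·3.56)/(5.95−3.56) ≈ 8.8628·Δt.
So d_SEIS_03 = 113.12, d_SEIS_04 = 83.11, d_SEIS_05 = 28.87 km.
Circle about each station: (x + 18.4)² + (y − 53.9)² = 113.12²; (x − 61.3)² + (y − 6.7)² = 83.11²; (x + 21.5)² + (y + 52.3)² = 28.87².
Subtracting the SEIS_03 equation from the SEIS_04 and SEIS_05 equations removes the quadratic terms:
159.4 x − 94.4 y = 6447.67
-6.2 x − 212.4 y = 11916.43
Solving the 2×2 system: x ≈ 7.1, y ≈ -56.3 km.

7.1 km east, -56.3 km north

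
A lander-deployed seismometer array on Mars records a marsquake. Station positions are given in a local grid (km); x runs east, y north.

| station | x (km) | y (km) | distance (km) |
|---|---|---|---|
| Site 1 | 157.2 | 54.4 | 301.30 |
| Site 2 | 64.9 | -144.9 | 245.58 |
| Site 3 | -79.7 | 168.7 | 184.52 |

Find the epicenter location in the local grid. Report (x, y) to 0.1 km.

Circle about each station: (x − 157.2)² + (y − 54.4)² = 301.30²; (x − 64.9)² + (y + 144.9)² = 245.58²; (x + 79.7)² + (y − 168.7)² = 184.52².
Subtracting the Site 1 equation from the Site 2 and Site 3 equations removes the quadratic terms:
-184.6 x − 398.6 y = 28008.97
-473.8 x + 228.6 y = 63874.64
Solving the 2×2 system: x ≈ -137.9, y ≈ -6.4 km.
Check against Site 1 (with the unrounded x, y): √((x − 157.2)²+(y − 54.4)²) = 301.30 ≈ 301.30 km. ✓

x ≈ -137.9 km, y ≈ -6.4 km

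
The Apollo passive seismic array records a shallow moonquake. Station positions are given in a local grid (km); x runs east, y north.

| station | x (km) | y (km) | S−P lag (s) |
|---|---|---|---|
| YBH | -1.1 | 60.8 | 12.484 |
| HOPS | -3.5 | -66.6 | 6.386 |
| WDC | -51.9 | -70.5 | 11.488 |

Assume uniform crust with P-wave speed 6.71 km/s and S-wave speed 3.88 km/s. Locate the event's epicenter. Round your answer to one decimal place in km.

Distance from S−P lag: d = Δt · v_P v_S / (v_P − v_S) = Δt · (6.71·3.88)/(6.71−3.88) ≈ 9.1996·Δt.
So d_YBH = 114.85, d_HOPS = 58.75, d_WDC = 105.68 km.
Circle about each station: (x + 1.1)² + (y − 60.8)² = 114.85²; (x + 3.5)² + (y + 66.6)² = 58.75²; (x + 51.9)² + (y + 70.5)² = 105.68².
Subtracting the YBH equation from the HOPS and WDC equations removes the quadratic terms:
-4.8 x − 254.8 y = 10488.92
-101.6 x − 262.6 y = 5988.27
Solving the 2×2 system: x ≈ 49.9, y ≈ -42.1 km.

49.9 km east, -42.1 km north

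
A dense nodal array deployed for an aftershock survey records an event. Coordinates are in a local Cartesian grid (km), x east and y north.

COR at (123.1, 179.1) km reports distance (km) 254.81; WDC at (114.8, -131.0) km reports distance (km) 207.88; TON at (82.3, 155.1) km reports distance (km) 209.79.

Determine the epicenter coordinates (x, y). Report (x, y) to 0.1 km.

Circle about each station: (x − 123.1)² + (y − 179.1)² = 254.81²; (x − 114.8)² + (y + 131.0)² = 207.88²; (x − 82.3)² + (y − 155.1)² = 209.79².
Subtracting the COR equation from the WDC and TON equations removes the quadratic terms:
-16.6 x − 620.2 y = 4823.66
-81.6 x − 48.0 y = 4515.17
Solving the 2×2 system: x ≈ -51.6, y ≈ -6.4 km.
Check against COR (with the unrounded x, y): √((x − 123.1)²+(y − 179.1)²) = 254.79 ≈ 254.81 km. ✓

-51.6 km east, -6.4 km north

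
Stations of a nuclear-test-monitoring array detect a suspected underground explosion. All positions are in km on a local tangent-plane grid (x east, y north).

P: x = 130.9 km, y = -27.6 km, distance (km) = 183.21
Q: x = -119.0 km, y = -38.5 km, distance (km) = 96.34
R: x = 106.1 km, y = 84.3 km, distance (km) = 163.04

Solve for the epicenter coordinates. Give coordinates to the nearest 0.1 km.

(-45.1, 23.3)

Circle about each station: (x − 130.9)² + (y + 27.6)² = 183.21²; (x + 119.0)² + (y + 38.5)² = 96.34²; (x − 106.1)² + (y − 84.3)² = 163.04².
Subtracting pairs of circle equations eliminates x²+y² and gives linear equations (the radical axes):
-499.8 x − 21.8 y = 22031.19
-49.6 x + 223.8 y = 7450.99
Solving the 2×2 system: x ≈ -45.1, y ≈ 23.3 km.
Check against P (with the unrounded x, y): √((x − 130.9)²+(y + 27.6)²) = 183.21 ≈ 183.21 km. ✓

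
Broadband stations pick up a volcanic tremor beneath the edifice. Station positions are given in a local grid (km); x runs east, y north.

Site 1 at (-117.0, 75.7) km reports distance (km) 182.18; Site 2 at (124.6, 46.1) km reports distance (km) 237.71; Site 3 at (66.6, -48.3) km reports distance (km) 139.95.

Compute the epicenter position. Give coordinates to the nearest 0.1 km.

(-64.0, -98.6)

Circle about each station: (x + 117.0)² + (y − 75.7)² = 182.18²; (x − 124.6)² + (y − 46.1)² = 237.71²; (x − 66.6)² + (y + 48.3)² = 139.95².
Subtracting pairs of circle equations eliminates x²+y² and gives linear equations (the radical axes):
483.2 x − 59.2 y = -25085.61
367.2 x − 248.0 y = 952.51
Solving the 2×2 system: x ≈ -64.0, y ≈ -98.6 km.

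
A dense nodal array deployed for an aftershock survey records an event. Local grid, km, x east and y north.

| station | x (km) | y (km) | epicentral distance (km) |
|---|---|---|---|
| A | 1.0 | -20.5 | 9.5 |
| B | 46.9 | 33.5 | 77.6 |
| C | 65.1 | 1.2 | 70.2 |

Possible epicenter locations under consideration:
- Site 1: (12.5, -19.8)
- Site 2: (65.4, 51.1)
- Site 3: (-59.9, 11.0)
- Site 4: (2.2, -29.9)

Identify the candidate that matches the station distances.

For each candidate, compare |candidate − station| to the reported distance:
Site 1: residuals A 2.0, B 14.2, C 13.6 → max 14.2 km
Site 2: residuals A 86.8, B 52.1, C 20.3 → max 86.8 km
Site 3: residuals A 59.1, B 31.5, C 55.2 → max 59.1 km
Site 4: residuals A 0.0, B 0.0, C 0.0 → max 0.0 km
Only Site 4 has all residuals ≈ 0.

Site 4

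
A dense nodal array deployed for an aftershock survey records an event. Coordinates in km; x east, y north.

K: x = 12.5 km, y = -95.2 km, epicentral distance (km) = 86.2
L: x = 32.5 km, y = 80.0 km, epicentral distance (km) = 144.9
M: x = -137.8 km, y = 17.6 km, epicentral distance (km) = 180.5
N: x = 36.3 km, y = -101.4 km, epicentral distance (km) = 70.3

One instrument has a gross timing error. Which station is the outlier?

M

Solve using three stations at a time. Using K, L, N (subtract circle equations pairwise → linear system) gives (x, y) ≈ (88.3, -53.8).
Distances from that point to each station vs reported:
  K: calculated 86.3 vs reported 86.2 → residual 0.1 km
  L: calculated 145.0 vs reported 144.9 → residual 0.1 km
  M: calculated 237.1 vs reported 180.5 → residual 56.6 km
  N: calculated 70.5 vs reported 70.3 → residual 0.2 km
K, L, N are mutually consistent (residuals ≈ 0); M is off by 56.6 km.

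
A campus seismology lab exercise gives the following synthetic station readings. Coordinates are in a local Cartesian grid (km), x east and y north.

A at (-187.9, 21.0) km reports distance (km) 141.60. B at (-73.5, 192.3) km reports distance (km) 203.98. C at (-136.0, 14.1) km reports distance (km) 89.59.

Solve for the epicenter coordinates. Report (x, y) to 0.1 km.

-49.8 km east, -10.3 km north

Circle about each station: (x + 187.9)² + (y − 21.0)² = 141.60²; (x + 73.5)² + (y − 192.3)² = 203.98²; (x + 136.0)² + (y − 14.1)² = 89.59².
Subtracting the A equation from the B and C equations removes the quadratic terms:
228.8 x + 342.6 y = -14923.15
103.8 x − 13.8 y = -5028.41
Solving the 2×2 system: x ≈ -49.8, y ≈ -10.3 km.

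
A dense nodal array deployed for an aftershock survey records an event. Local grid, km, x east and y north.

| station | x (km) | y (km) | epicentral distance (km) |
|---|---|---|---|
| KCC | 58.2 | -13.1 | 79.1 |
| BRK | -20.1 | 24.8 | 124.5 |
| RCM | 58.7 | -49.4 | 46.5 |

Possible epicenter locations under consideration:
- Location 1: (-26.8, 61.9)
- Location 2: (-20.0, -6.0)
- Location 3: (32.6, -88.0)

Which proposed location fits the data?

For each candidate, compare |candidate − station| to the reported distance:
Location 1: residuals KCC 34.3, BRK 86.8, RCM 93.8 → max 93.8 km
Location 2: residuals KCC 0.6, BRK 93.7, RCM 43.4 → max 93.7 km
Location 3: residuals KCC 0.1, BRK 0.0, RCM 0.1 → max 0.1 km
Only Location 3 has all residuals ≈ 0.

Location 3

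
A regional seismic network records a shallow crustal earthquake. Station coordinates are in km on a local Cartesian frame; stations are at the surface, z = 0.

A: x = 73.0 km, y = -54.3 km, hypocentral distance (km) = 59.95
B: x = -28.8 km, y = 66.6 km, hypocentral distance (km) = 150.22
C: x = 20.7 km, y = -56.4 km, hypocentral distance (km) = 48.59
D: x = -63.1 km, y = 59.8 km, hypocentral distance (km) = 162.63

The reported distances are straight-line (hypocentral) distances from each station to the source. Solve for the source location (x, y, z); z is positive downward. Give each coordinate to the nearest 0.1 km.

(35.3, -61.2, 46.1)

Each station gives a sphere (x−x_i)² + (y−y_i)² + z² = d_i² (stations at z=0).
Subtracting the A sphere from B and C: z² cancels, leaving linear equations in x and y:
-203.6 x + 241.8 y = -21984.54
-104.6 x − 4.2 y = -3435.03
Solving: x ≈ 35.297, y ≈ -61.200 km (keep extra digits for the depth step; rounded: 35.3, -61.2).
Then from the A sphere: z² = 59.95² − (x − 73.0)² − (y + 54.3)² with x = 35.297, y = -61.200, so z ≈ 46.096 ≈ 46.1 km.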